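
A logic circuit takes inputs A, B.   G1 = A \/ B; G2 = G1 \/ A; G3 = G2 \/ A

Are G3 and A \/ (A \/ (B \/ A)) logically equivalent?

G1 = A \/ B
G2 = G1 \/ A = (A \/ B) \/ A
G3 = G2 \/ A = ((A \/ B) \/ A) \/ A
At A=0, B=0: circuit gives 0, formula gives 0.
At A=0, B=1: circuit gives 1, formula gives 1.
Agrees on all 4 inputs.

Yes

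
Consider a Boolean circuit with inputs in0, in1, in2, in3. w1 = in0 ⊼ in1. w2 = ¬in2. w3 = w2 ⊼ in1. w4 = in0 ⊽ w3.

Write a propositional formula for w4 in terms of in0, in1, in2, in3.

in0 ⊽ (¬in2 ⊼ in1)

w2 = ¬in2
w3 = w2 ⊼ in1 = ¬in2 ⊼ in1
w4 = in0 ⊽ w3 = in0 ⊽ (¬in2 ⊼ in1)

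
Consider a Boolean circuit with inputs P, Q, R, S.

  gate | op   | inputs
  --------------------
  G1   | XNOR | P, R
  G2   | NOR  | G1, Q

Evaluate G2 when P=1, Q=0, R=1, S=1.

0

G1 = 1 XNOR 1 = 1
G2 = 1 NOR 0 = 0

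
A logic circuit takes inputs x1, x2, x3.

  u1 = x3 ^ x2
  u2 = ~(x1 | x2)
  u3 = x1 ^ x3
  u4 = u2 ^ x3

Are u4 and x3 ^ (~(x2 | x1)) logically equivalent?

u2 = ~(x1 | x2)
u4 = u2 ^ x3 = (~(x1 | x2)) ^ x3
At x1=0, x2=0, x3=1: circuit gives 0, formula gives 0.
At x1=0, x2=0, x3=0: circuit gives 1, formula gives 1.
Agrees on all 8 inputs.

Yes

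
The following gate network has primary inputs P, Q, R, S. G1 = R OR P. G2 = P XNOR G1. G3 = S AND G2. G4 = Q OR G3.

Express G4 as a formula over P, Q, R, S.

Q OR (S AND (P XNOR (R OR P)))

G1 = R OR P
G2 = P XNOR G1 = P XNOR (R OR P)
G3 = S AND G2 = S AND (P XNOR (R OR P))
G4 = Q OR G3 = Q OR (S AND (P XNOR (R OR P)))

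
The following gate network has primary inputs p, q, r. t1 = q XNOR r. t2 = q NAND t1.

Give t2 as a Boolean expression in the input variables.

q NAND (q XNOR r)

t1 = q XNOR r
t2 = q NAND t1 = q NAND (q XNOR r)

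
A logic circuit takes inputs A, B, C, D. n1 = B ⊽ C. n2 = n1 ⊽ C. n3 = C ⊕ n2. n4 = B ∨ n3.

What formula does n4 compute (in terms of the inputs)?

n1 = B ⊽ C
n2 = n1 ⊽ C = (B ⊽ C) ⊽ C
n3 = C ⊕ n2 = C ⊕ ((B ⊽ C) ⊽ C)
n4 = B ∨ n3 = B ∨ (C ⊕ ((B ⊽ C) ⊽ C))

B ∨ (C ⊕ ((B ⊽ C) ⊽ C))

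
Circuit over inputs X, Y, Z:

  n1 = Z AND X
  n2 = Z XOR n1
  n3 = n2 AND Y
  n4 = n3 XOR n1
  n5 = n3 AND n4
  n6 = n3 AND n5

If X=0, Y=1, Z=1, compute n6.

n1 = 1 AND 0 = 0
n2 = 1 XOR 0 = 1
n3 = 1 AND 1 = 1
n4 = 1 XOR 0 = 1
n5 = 1 AND 1 = 1
n6 = 1 AND 1 = 1

1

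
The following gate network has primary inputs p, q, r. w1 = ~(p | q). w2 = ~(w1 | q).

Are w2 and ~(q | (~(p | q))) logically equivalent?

w1 = ~(p | q)
w2 = ~(w1 | q) = ~((~(p | q)) | q)
At p=0, q=0, r=0: circuit gives 0, formula gives 0.
At p=1, q=0, r=0: circuit gives 1, formula gives 1.
Agrees on all 8 inputs.

Yes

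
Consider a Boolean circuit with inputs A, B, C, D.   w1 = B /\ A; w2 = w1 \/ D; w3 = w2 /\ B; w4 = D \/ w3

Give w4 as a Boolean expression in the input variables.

w1 = B /\ A
w2 = w1 \/ D = (B /\ A) \/ D
w3 = w2 /\ B = ((B /\ A) \/ D) /\ B
w4 = D \/ w3 = D \/ (((B /\ A) \/ D) /\ B)

D \/ (((B /\ A) \/ D) /\ B)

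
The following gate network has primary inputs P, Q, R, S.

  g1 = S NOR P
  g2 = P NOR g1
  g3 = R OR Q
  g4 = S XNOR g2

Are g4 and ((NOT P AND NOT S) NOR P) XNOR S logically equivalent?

g1 = S NOR P
g2 = P NOR g1 = P NOR (S NOR P)
g4 = S XNOR g2 = S XNOR (P NOR (S NOR P))
At P=1, Q=0, R=0, S=1: circuit gives 0, formula gives 0.
At P=0, Q=0, R=0, S=0: circuit gives 1, formula gives 1.
Agrees on all 16 inputs.

Yes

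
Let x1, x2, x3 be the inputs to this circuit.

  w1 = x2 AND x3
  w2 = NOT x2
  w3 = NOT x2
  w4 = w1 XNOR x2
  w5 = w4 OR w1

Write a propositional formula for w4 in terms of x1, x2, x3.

(x2 AND x3) XNOR x2

w1 = x2 AND x3
w4 = w1 XNOR x2 = (x2 AND x3) XNOR x2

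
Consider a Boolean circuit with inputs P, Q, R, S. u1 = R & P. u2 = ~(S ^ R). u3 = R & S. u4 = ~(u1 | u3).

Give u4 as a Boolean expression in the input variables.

~((R & P) | (R & S))

u1 = R & P
u3 = R & S
u4 = ~(u1 | u3) = ~((R & P) | (R & S))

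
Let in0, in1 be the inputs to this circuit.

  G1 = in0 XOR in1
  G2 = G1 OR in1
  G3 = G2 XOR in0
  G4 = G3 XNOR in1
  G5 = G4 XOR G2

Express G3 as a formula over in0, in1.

((in0 XOR in1) OR in1) XOR in0

G1 = in0 XOR in1
G2 = G1 OR in1 = (in0 XOR in1) OR in1
G3 = G2 XOR in0 = ((in0 XOR in1) OR in1) XOR in0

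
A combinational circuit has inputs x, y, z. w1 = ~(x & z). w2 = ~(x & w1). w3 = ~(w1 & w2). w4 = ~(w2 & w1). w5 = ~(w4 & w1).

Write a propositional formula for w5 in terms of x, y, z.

w1 = ~(x & z)
w2 = ~(x & w1) = ~(x & (~(x & z)))
w4 = ~(w2 & w1) = ~((~(x & (~(x & z)))) & (~(x & z)))
w5 = ~(w4 & w1) = ~((~((~(x & (~(x & z)))) & (~(x & z)))) & (~(x & z)))

~((~((~(x & (~(x & z)))) & (~(x & z)))) & (~(x & z)))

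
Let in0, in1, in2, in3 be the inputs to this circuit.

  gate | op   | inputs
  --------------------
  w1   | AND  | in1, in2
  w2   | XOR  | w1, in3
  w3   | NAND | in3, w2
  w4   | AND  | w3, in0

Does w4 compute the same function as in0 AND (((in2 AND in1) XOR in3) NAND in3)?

w1 = in1 AND in2
w2 = w1 XOR in3 = (in1 AND in2) XOR in3
w3 = in3 NAND w2 = in3 NAND ((in1 AND in2) XOR in3)
w4 = w3 AND in0 = (in3 NAND ((in1 AND in2) XOR in3)) AND in0
At in0=0, in1=0, in2=0, in3=0: circuit gives 0, formula gives 0.
At in0=1, in1=0, in2=0, in3=0: circuit gives 1, formula gives 1.
Agrees on all 16 inputs.

Yes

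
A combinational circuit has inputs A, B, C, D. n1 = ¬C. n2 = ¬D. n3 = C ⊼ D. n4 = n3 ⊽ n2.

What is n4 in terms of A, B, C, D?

(C ⊼ D) ⊽ ¬D

n2 = ¬D
n3 = C ⊼ D
n4 = n3 ⊽ n2 = (C ⊼ D) ⊽ ¬D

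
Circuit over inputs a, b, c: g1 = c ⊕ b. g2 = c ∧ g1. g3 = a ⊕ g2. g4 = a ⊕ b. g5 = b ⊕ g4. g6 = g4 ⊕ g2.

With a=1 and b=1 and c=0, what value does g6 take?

g1 = 0 ⊕ 1 = 1
g2 = 0 ∧ 1 = 0
g4 = 1 ⊕ 1 = 0
g6 = 0 ⊕ 0 = 0

0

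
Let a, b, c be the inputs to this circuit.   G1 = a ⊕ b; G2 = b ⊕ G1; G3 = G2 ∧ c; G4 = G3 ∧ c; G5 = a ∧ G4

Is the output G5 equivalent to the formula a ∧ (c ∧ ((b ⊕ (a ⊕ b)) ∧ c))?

G1 = a ⊕ b
G2 = b ⊕ G1 = b ⊕ (a ⊕ b)
G3 = G2 ∧ c = (b ⊕ (a ⊕ b)) ∧ c
G4 = G3 ∧ c = ((b ⊕ (a ⊕ b)) ∧ c) ∧ c
G5 = a ∧ G4 = a ∧ (((b ⊕ (a ⊕ b)) ∧ c) ∧ c)
At a=0, b=0, c=0: circuit gives 0, formula gives 0.
At a=1, b=0, c=1: circuit gives 1, formula gives 1.
Agrees on all 8 inputs.

Yes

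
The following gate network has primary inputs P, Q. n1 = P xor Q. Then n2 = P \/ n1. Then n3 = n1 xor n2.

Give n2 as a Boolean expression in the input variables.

P \/ (P xor Q)

n1 = P xor Q
n2 = P \/ n1 = P \/ (P xor Q)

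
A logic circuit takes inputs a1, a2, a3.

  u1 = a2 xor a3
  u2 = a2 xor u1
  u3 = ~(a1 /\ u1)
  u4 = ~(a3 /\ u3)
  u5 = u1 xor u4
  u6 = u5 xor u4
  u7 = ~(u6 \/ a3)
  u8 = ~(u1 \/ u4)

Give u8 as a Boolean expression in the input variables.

u1 = a2 xor a3
u3 = ~(a1 /\ u1) = ~(a1 /\ (a2 xor a3))
u4 = ~(a3 /\ u3) = ~(a3 /\ (~(a1 /\ (a2 xor a3))))
u8 = ~(u1 \/ u4) = ~((a2 xor a3) \/ (~(a3 /\ (~(a1 /\ (a2 xor a3))))))

~((a2 xor a3) \/ (~(a3 /\ (~(a1 /\ (a2 xor a3))))))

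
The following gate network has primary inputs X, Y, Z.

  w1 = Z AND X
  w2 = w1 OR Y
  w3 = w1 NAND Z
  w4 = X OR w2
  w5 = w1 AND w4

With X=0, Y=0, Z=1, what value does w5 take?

0

w1 = 1 AND 0 = 0
w2 = 0 OR 0 = 0
w4 = 0 OR 0 = 0
w5 = 0 AND 0 = 0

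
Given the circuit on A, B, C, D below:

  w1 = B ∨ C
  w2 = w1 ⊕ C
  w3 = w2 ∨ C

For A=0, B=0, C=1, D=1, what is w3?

w1 = 0 ∨ 1 = 1
w2 = 1 ⊕ 1 = 0
w3 = 0 ∨ 1 = 1

1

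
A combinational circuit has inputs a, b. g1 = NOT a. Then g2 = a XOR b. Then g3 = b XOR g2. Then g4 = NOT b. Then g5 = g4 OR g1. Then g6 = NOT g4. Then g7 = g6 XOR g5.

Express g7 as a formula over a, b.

NOT NOT b XOR (NOT b OR NOT a)

g1 = NOT a
g4 = NOT b
g5 = g4 OR g1 = NOT b OR NOT a
g6 = NOT g4 = NOT NOT b
g7 = g6 XOR g5 = NOT NOT b XOR (NOT b OR NOT a)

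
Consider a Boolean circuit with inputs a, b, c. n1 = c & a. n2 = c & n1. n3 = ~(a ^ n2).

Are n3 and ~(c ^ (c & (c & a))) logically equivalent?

No

n1 = c & a
n2 = c & n1 = c & (c & a)
n3 = ~(a ^ n2) = ~(a ^ (c & (c & a)))
At a=0, b=0, c=1: circuit gives 1, formula gives 0.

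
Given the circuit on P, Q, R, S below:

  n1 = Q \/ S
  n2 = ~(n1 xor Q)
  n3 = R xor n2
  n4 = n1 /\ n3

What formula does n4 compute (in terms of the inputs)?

(Q \/ S) /\ (R xor (~((Q \/ S) xor Q)))

n1 = Q \/ S
n2 = ~(n1 xor Q) = ~((Q \/ S) xor Q)
n3 = R xor n2 = R xor (~((Q \/ S) xor Q))
n4 = n1 /\ n3 = (Q \/ S) /\ (R xor (~((Q \/ S) xor Q)))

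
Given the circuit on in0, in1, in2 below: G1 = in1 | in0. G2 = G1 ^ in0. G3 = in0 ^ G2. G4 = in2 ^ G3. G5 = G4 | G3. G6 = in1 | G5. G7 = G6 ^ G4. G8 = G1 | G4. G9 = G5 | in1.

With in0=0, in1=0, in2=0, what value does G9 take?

G1 = 0 | 0 = 0
G2 = 0 ^ 0 = 0
G3 = 0 ^ 0 = 0
G4 = 0 ^ 0 = 0
G5 = 0 | 0 = 0
G9 = 0 | 0 = 0

0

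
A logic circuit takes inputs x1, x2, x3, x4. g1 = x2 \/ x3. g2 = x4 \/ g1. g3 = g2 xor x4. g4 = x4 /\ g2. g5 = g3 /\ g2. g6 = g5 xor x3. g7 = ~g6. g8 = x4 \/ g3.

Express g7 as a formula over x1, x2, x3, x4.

~((((x4 \/ (x2 \/ x3)) xor x4) /\ (x4 \/ (x2 \/ x3))) xor x3)

g1 = x2 \/ x3
g2 = x4 \/ g1 = x4 \/ (x2 \/ x3)
g3 = g2 xor x4 = (x4 \/ (x2 \/ x3)) xor x4
g5 = g3 /\ g2 = ((x4 \/ (x2 \/ x3)) xor x4) /\ (x4 \/ (x2 \/ x3))
g6 = g5 xor x3 = (((x4 \/ (x2 \/ x3)) xor x4) /\ (x4 \/ (x2 \/ x3))) xor x3
g7 = ~g6 = ~((((x4 \/ (x2 \/ x3)) xor x4) /\ (x4 \/ (x2 \/ x3))) xor x3)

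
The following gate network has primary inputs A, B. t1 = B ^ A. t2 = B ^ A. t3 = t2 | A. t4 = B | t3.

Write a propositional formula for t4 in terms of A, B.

t2 = B ^ A
t3 = t2 | A = (B ^ A) | A
t4 = B | t3 = B | ((B ^ A) | A)

B | ((B ^ A) | A)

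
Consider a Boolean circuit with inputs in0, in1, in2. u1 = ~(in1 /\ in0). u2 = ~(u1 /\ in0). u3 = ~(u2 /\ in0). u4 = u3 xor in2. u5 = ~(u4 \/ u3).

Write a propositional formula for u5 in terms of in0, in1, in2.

~(((~((~((~(in1 /\ in0)) /\ in0)) /\ in0)) xor in2) \/ (~((~((~(in1 /\ in0)) /\ in0)) /\ in0)))

u1 = ~(in1 /\ in0)
u2 = ~(u1 /\ in0) = ~((~(in1 /\ in0)) /\ in0)
u3 = ~(u2 /\ in0) = ~((~((~(in1 /\ in0)) /\ in0)) /\ in0)
u4 = u3 xor in2 = (~((~((~(in1 /\ in0)) /\ in0)) /\ in0)) xor in2
u5 = ~(u4 \/ u3) = ~(((~((~((~(in1 /\ in0)) /\ in0)) /\ in0)) xor in2) \/ (~((~((~(in1 /\ in0)) /\ in0)) /\ in0)))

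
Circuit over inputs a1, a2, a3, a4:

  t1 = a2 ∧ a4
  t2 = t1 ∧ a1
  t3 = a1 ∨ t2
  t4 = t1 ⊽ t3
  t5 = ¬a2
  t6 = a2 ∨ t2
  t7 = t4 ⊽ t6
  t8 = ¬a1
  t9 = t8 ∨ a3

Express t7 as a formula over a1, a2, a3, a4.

t1 = a2 ∧ a4
t2 = t1 ∧ a1 = (a2 ∧ a4) ∧ a1
t3 = a1 ∨ t2 = a1 ∨ ((a2 ∧ a4) ∧ a1)
t4 = t1 ⊽ t3 = (a2 ∧ a4) ⊽ (a1 ∨ ((a2 ∧ a4) ∧ a1))
t6 = a2 ∨ t2 = a2 ∨ ((a2 ∧ a4) ∧ a1)
t7 = t4 ⊽ t6 = ((a2 ∧ a4) ⊽ (a1 ∨ ((a2 ∧ a4) ∧ a1))) ⊽ (a2 ∨ ((a2 ∧ a4) ∧ a1))

((a2 ∧ a4) ⊽ (a1 ∨ ((a2 ∧ a4) ∧ a1))) ⊽ (a2 ∨ ((a2 ∧ a4) ∧ a1))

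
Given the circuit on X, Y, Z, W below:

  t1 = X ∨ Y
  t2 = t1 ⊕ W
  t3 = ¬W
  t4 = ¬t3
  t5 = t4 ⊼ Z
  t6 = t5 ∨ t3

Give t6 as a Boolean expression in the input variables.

(¬¬W ⊼ Z) ∨ ¬W

t3 = ¬W
t4 = ¬t3 = ¬¬W
t5 = t4 ⊼ Z = ¬¬W ⊼ Z
t6 = t5 ∨ t3 = (¬¬W ⊼ Z) ∨ ¬W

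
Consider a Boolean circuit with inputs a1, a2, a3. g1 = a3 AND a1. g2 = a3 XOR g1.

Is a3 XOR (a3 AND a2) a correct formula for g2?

No

g1 = a3 AND a1
g2 = a3 XOR g1 = a3 XOR (a3 AND a1)
At a1=0, a2=1, a3=1: circuit gives 1, formula gives 0.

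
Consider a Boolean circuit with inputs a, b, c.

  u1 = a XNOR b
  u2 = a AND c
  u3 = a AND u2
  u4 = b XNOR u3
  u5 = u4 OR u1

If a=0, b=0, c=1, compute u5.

1

u1 = 0 XNOR 0 = 1
u2 = 0 AND 1 = 0
u3 = 0 AND 0 = 0
u4 = 0 XNOR 0 = 1
u5 = 1 OR 1 = 1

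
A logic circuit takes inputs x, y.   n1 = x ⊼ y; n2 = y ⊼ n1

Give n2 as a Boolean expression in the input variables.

n1 = x ⊼ y
n2 = y ⊼ n1 = y ⊼ (x ⊼ y)

y ⊼ (x ⊼ y)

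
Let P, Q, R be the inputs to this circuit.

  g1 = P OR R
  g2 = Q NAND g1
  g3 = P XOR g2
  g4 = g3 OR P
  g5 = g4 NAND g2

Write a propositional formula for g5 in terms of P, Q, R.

g1 = P OR R
g2 = Q NAND g1 = Q NAND (P OR R)
g3 = P XOR g2 = P XOR (Q NAND (P OR R))
g4 = g3 OR P = (P XOR (Q NAND (P OR R))) OR P
g5 = g4 NAND g2 = ((P XOR (Q NAND (P OR R))) OR P) NAND (Q NAND (P OR R))

((P XOR (Q NAND (P OR R))) OR P) NAND (Q NAND (P OR R))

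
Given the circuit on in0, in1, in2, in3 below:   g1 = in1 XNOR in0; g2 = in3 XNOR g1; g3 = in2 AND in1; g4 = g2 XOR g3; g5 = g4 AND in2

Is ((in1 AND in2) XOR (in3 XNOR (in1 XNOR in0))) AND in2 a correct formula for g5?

g1 = in1 XNOR in0
g2 = in3 XNOR g1 = in3 XNOR (in1 XNOR in0)
g3 = in2 AND in1
g4 = g2 XOR g3 = (in3 XNOR (in1 XNOR in0)) XOR (in2 AND in1)
g5 = g4 AND in2 = ((in3 XNOR (in1 XNOR in0)) XOR (in2 AND in1)) AND in2
At in0=0, in1=0, in2=0, in3=0: circuit gives 0, formula gives 0.
At in0=0, in1=0, in2=1, in3=1: circuit gives 1, formula gives 1.
Agrees on all 16 inputs.

Yes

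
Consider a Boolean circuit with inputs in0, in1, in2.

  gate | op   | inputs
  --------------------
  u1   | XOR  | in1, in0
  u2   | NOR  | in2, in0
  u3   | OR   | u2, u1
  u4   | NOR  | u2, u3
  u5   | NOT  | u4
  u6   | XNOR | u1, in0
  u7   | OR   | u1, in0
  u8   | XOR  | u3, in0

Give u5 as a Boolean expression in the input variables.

NOT ((in2 NOR in0) NOR ((in2 NOR in0) OR (in1 XOR in0)))

u1 = in1 XOR in0
u2 = in2 NOR in0
u3 = u2 OR u1 = (in2 NOR in0) OR (in1 XOR in0)
u4 = u2 NOR u3 = (in2 NOR in0) NOR ((in2 NOR in0) OR (in1 XOR in0))
u5 = NOT u4 = NOT ((in2 NOR in0) NOR ((in2 NOR in0) OR (in1 XOR in0)))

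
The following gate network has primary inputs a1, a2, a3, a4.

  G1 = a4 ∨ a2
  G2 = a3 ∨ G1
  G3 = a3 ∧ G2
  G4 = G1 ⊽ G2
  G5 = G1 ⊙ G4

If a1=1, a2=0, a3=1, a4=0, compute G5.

1

G1 = 0 ∨ 0 = 0
G2 = 1 ∨ 0 = 1
G4 = 0 ⊽ 1 = 0
G5 = 0 ⊙ 0 = 1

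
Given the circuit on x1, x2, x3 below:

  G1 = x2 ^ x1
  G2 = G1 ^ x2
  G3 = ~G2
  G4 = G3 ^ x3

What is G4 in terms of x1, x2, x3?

G1 = x2 ^ x1
G2 = G1 ^ x2 = (x2 ^ x1) ^ x2
G3 = ~G2 = ~((x2 ^ x1) ^ x2)
G4 = G3 ^ x3 = ~((x2 ^ x1) ^ x2) ^ x3

~((x2 ^ x1) ^ x2) ^ x3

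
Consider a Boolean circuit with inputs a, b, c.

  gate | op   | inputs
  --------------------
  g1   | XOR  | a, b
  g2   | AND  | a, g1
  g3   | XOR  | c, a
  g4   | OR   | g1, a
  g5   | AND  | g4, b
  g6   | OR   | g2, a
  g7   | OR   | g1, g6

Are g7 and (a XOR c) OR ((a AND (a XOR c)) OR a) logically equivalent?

No

g1 = a XOR b
g2 = a AND g1 = a AND (a XOR b)
g6 = g2 OR a = (a AND (a XOR b)) OR a
g7 = g1 OR g6 = (a XOR b) OR ((a AND (a XOR b)) OR a)
At a=0, b=0, c=1: circuit gives 0, formula gives 1.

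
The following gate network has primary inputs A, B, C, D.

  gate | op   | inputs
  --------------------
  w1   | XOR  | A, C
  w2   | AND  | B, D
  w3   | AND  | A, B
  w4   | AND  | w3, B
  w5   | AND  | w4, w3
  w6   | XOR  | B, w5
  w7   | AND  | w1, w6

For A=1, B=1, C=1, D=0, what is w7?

w1 = 1 XOR 1 = 0
w3 = 1 AND 1 = 1
w4 = 1 AND 1 = 1
w5 = 1 AND 1 = 1
w6 = 1 XOR 1 = 0
w7 = 0 AND 0 = 0

0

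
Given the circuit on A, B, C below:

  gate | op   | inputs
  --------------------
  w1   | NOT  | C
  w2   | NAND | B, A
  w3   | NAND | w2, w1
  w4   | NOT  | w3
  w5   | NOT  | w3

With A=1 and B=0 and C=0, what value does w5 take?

1

w1 = NOT 0 = 1
w2 = 0 NAND 1 = 1
w3 = 1 NAND 1 = 0
w5 = NOT 0 = 1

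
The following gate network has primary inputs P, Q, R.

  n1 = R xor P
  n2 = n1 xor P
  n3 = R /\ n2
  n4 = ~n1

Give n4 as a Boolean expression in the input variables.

~(R xor P)

n1 = R xor P
n4 = ~n1 = ~(R xor P)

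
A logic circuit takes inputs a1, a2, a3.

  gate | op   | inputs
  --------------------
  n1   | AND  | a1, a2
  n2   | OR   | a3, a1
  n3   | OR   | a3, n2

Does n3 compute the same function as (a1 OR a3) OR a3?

Yes

n2 = a3 OR a1
n3 = a3 OR n2 = a3 OR (a3 OR a1)
At a1=0, a2=0, a3=0: circuit gives 0, formula gives 0.
At a1=0, a2=0, a3=1: circuit gives 1, formula gives 1.
Agrees on all 8 inputs.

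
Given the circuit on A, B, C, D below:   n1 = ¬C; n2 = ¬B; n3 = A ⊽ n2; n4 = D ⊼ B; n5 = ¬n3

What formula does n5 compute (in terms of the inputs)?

¬(A ⊽ ¬B)

n2 = ¬B
n3 = A ⊽ n2 = A ⊽ ¬B
n5 = ¬n3 = ¬(A ⊽ ¬B)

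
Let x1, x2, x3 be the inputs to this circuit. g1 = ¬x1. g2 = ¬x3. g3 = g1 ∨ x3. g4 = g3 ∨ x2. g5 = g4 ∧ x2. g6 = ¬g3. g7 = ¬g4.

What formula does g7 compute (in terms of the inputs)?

g1 = ¬x1
g3 = g1 ∨ x3 = ¬x1 ∨ x3
g4 = g3 ∨ x2 = (¬x1 ∨ x3) ∨ x2
g7 = ¬g4 = ¬((¬x1 ∨ x3) ∨ x2)

¬((¬x1 ∨ x3) ∨ x2)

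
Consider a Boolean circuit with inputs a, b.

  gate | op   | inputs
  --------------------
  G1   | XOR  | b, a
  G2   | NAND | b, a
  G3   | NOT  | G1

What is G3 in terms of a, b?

G1 = b XOR a
G3 = NOT G1 = NOT (b XOR a)

NOT (b XOR a)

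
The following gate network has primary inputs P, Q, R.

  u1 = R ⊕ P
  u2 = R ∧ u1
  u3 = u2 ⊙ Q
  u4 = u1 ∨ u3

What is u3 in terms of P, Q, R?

u1 = R ⊕ P
u2 = R ∧ u1 = R ∧ (R ⊕ P)
u3 = u2 ⊙ Q = (R ∧ (R ⊕ P)) ⊙ Q

(R ∧ (R ⊕ P)) ⊙ Q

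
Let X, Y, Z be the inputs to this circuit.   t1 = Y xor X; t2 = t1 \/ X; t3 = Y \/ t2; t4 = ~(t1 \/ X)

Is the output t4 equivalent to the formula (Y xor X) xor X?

No

t1 = Y xor X
t4 = ~(t1 \/ X) = ~((Y xor X) \/ X)
At X=0, Y=0, Z=0: circuit gives 1, formula gives 0.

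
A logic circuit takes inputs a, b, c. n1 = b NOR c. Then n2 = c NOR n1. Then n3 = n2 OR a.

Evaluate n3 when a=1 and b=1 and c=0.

1

n1 = 1 NOR 0 = 0
n2 = 0 NOR 0 = 1
n3 = 1 OR 1 = 1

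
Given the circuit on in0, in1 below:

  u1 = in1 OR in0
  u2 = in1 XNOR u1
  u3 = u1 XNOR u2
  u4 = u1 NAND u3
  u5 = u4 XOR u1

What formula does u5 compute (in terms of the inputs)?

u1 = in1 OR in0
u2 = in1 XNOR u1 = in1 XNOR (in1 OR in0)
u3 = u1 XNOR u2 = (in1 OR in0) XNOR (in1 XNOR (in1 OR in0))
u4 = u1 NAND u3 = (in1 OR in0) NAND ((in1 OR in0) XNOR (in1 XNOR (in1 OR in0)))
u5 = u4 XOR u1 = ((in1 OR in0) NAND ((in1 OR in0) XNOR (in1 XNOR (in1 OR in0)))) XOR (in1 OR in0)

((in1 OR in0) NAND ((in1 OR in0) XNOR (in1 XNOR (in1 OR in0)))) XOR (in1 OR in0)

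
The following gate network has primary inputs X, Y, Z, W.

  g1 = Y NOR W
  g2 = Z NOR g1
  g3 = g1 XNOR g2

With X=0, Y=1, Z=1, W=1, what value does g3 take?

1

g1 = 1 NOR 1 = 0
g2 = 1 NOR 0 = 0
g3 = 0 XNOR 0 = 1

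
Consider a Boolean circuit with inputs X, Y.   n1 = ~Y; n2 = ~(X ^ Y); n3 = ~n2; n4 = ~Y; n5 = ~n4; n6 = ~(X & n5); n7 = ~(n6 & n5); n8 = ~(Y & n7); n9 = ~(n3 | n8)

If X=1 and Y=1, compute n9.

n2 = ~(1 ^ 1) = 1
n3 = ~1 = 0
n4 = ~1 = 0
n5 = ~0 = 1
n6 = ~(1 & 1) = 0
n7 = ~(0 & 1) = 1
n8 = ~(1 & 1) = 0
n9 = ~(0 | 0) = 1

1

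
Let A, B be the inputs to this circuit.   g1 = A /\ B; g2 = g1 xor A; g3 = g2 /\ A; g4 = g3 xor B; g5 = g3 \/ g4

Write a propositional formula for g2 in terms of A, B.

(A /\ B) xor A

g1 = A /\ B
g2 = g1 xor A = (A /\ B) xor A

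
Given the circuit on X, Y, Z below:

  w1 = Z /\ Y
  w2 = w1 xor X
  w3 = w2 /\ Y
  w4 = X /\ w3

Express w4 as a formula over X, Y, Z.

X /\ (((Z /\ Y) xor X) /\ Y)

w1 = Z /\ Y
w2 = w1 xor X = (Z /\ Y) xor X
w3 = w2 /\ Y = ((Z /\ Y) xor X) /\ Y
w4 = X /\ w3 = X /\ (((Z /\ Y) xor X) /\ Y)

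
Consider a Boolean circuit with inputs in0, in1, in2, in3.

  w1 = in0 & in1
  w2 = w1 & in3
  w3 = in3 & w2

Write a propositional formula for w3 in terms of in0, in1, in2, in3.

w1 = in0 & in1
w2 = w1 & in3 = (in0 & in1) & in3
w3 = in3 & w2 = in3 & ((in0 & in1) & in3)

in3 & ((in0 & in1) & in3)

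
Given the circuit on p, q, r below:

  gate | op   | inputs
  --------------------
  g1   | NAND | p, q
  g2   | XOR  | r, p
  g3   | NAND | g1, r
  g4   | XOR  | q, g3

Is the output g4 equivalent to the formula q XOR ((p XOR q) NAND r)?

No

g1 = p NAND q
g3 = g1 NAND r = (p NAND q) NAND r
g4 = q XOR g3 = q XOR ((p NAND q) NAND r)
At p=0, q=0, r=1: circuit gives 0, formula gives 1.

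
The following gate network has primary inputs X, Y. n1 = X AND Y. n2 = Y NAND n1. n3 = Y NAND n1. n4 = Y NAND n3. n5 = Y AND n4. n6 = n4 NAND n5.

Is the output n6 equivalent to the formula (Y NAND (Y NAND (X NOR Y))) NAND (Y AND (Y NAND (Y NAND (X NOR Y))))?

No

n1 = X AND Y
n3 = Y NAND n1 = Y NAND (X AND Y)
n4 = Y NAND n3 = Y NAND (Y NAND (X AND Y))
n5 = Y AND n4 = Y AND (Y NAND (Y NAND (X AND Y)))
n6 = n4 NAND n5 = (Y NAND (Y NAND (X AND Y))) NAND (Y AND (Y NAND (Y NAND (X AND Y))))
At X=1, Y=1: circuit gives 0, formula gives 1.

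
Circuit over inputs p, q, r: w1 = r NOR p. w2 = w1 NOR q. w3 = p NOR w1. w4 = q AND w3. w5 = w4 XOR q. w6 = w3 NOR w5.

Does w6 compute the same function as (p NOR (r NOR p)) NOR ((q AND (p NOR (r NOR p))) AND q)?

w1 = r NOR p
w3 = p NOR w1 = p NOR (r NOR p)
w4 = q AND w3 = q AND (p NOR (r NOR p))
w5 = w4 XOR q = (q AND (p NOR (r NOR p))) XOR q
w6 = w3 NOR w5 = (p NOR (r NOR p)) NOR ((q AND (p NOR (r NOR p))) XOR q)
At p=0, q=1, r=0: circuit gives 0, formula gives 1.

No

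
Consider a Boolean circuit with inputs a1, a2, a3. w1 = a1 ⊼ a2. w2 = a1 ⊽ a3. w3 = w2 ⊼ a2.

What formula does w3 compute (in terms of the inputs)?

(a1 ⊽ a3) ⊼ a2

w2 = a1 ⊽ a3
w3 = w2 ⊼ a2 = (a1 ⊽ a3) ⊼ a2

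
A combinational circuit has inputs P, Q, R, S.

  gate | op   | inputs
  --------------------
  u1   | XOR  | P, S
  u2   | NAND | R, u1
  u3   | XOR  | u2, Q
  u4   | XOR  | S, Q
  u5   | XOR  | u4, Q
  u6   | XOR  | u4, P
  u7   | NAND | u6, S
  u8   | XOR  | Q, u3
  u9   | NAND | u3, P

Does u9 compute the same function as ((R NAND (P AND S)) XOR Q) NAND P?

No

u1 = P XOR S
u2 = R NAND u1 = R NAND (P XOR S)
u3 = u2 XOR Q = (R NAND (P XOR S)) XOR Q
u9 = u3 NAND P = ((R NAND (P XOR S)) XOR Q) NAND P
At P=1, Q=0, R=1, S=0: circuit gives 1, formula gives 0.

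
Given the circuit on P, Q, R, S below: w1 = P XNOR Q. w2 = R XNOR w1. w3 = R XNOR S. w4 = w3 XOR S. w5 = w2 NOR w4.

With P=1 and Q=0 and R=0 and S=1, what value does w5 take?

0

w1 = 1 XNOR 0 = 0
w2 = 0 XNOR 0 = 1
w3 = 0 XNOR 1 = 0
w4 = 0 XOR 1 = 1
w5 = 1 NOR 1 = 0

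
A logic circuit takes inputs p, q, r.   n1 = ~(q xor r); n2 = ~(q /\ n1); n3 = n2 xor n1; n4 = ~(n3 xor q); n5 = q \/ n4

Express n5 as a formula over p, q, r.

q \/ (~(((~(q /\ (~(q xor r)))) xor (~(q xor r))) xor q))

n1 = ~(q xor r)
n2 = ~(q /\ n1) = ~(q /\ (~(q xor r)))
n3 = n2 xor n1 = (~(q /\ (~(q xor r)))) xor (~(q xor r))
n4 = ~(n3 xor q) = ~(((~(q /\ (~(q xor r)))) xor (~(q xor r))) xor q)
n5 = q \/ n4 = q \/ (~(((~(q /\ (~(q xor r)))) xor (~(q xor r))) xor q))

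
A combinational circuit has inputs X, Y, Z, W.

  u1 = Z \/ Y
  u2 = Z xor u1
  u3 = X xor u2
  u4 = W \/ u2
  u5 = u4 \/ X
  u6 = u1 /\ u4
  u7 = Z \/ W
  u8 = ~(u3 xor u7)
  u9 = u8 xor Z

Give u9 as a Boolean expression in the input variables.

u1 = Z \/ Y
u2 = Z xor u1 = Z xor (Z \/ Y)
u3 = X xor u2 = X xor (Z xor (Z \/ Y))
u7 = Z \/ W
u8 = ~(u3 xor u7) = ~((X xor (Z xor (Z \/ Y))) xor (Z \/ W))
u9 = u8 xor Z = (~((X xor (Z xor (Z \/ Y))) xor (Z \/ W))) xor Z

(~((X xor (Z xor (Z \/ Y))) xor (Z \/ W))) xor Z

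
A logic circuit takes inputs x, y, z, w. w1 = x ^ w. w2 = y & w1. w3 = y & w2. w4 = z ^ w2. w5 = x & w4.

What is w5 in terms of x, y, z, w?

x & (z ^ (y & (x ^ w)))

w1 = x ^ w
w2 = y & w1 = y & (x ^ w)
w4 = z ^ w2 = z ^ (y & (x ^ w))
w5 = x & w4 = x & (z ^ (y & (x ^ w)))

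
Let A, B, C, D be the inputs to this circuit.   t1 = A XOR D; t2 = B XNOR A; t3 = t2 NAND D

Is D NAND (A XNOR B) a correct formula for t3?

Yes

t2 = B XNOR A
t3 = t2 NAND D = (B XNOR A) NAND D
At A=0, B=0, C=0, D=1: circuit gives 0, formula gives 0.
At A=0, B=0, C=0, D=0: circuit gives 1, formula gives 1.
Agrees on all 16 inputs.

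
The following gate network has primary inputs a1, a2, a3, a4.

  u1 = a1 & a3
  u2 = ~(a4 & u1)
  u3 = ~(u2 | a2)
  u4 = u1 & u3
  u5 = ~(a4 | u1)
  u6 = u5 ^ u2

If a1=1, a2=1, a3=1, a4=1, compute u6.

0

u1 = 1 & 1 = 1
u2 = ~(1 & 1) = 0
u5 = ~(1 | 1) = 0
u6 = 0 ^ 0 = 0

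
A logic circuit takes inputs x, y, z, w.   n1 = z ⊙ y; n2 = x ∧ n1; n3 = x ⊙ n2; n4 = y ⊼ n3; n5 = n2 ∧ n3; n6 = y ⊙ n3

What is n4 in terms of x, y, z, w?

y ⊼ (x ⊙ (x ∧ (z ⊙ y)))

n1 = z ⊙ y
n2 = x ∧ n1 = x ∧ (z ⊙ y)
n3 = x ⊙ n2 = x ⊙ (x ∧ (z ⊙ y))
n4 = y ⊼ n3 = y ⊼ (x ⊙ (x ∧ (z ⊙ y)))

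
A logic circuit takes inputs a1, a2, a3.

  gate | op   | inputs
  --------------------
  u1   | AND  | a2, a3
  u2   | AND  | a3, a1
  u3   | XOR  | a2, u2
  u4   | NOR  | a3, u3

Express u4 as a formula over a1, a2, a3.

u2 = a3 AND a1
u3 = a2 XOR u2 = a2 XOR (a3 AND a1)
u4 = a3 NOR u3 = a3 NOR (a2 XOR (a3 AND a1))

a3 NOR (a2 XOR (a3 AND a1))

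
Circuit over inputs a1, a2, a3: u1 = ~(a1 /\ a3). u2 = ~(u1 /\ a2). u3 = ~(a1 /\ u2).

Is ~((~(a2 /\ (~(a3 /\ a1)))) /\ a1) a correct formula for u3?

Yes

u1 = ~(a1 /\ a3)
u2 = ~(u1 /\ a2) = ~((~(a1 /\ a3)) /\ a2)
u3 = ~(a1 /\ u2) = ~(a1 /\ (~((~(a1 /\ a3)) /\ a2)))
At a1=1, a2=0, a3=0: circuit gives 0, formula gives 0.
At a1=0, a2=0, a3=0: circuit gives 1, formula gives 1.
Agrees on all 8 inputs.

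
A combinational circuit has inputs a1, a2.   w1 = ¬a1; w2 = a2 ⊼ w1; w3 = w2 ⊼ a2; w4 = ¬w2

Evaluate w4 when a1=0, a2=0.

0

w1 = ¬0 = 1
w2 = 0 ⊼ 1 = 1
w4 = ¬1 = 0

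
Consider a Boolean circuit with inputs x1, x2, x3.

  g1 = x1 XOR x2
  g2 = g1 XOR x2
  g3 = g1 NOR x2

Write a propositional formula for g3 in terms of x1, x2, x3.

g1 = x1 XOR x2
g3 = g1 NOR x2 = (x1 XOR x2) NOR x2

(x1 XOR x2) NOR x2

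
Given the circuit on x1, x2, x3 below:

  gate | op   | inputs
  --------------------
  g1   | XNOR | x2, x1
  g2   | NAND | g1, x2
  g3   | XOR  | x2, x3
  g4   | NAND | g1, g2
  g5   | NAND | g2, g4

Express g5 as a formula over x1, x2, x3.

((x2 XNOR x1) NAND x2) NAND ((x2 XNOR x1) NAND ((x2 XNOR x1) NAND x2))

g1 = x2 XNOR x1
g2 = g1 NAND x2 = (x2 XNOR x1) NAND x2
g4 = g1 NAND g2 = (x2 XNOR x1) NAND ((x2 XNOR x1) NAND x2)
g5 = g2 NAND g4 = ((x2 XNOR x1) NAND x2) NAND ((x2 XNOR x1) NAND ((x2 XNOR x1) NAND x2))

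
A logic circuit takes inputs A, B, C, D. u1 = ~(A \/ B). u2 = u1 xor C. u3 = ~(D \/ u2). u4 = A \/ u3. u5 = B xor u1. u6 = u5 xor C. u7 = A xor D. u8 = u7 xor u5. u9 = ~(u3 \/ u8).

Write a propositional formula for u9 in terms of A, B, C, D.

~((~(D \/ ((~(A \/ B)) xor C))) \/ ((A xor D) xor (B xor (~(A \/ B)))))

u1 = ~(A \/ B)
u2 = u1 xor C = (~(A \/ B)) xor C
u3 = ~(D \/ u2) = ~(D \/ ((~(A \/ B)) xor C))
u5 = B xor u1 = B xor (~(A \/ B))
u7 = A xor D
u8 = u7 xor u5 = (A xor D) xor (B xor (~(A \/ B)))
u9 = ~(u3 \/ u8) = ~((~(D \/ ((~(A \/ B)) xor C))) \/ ((A xor D) xor (B xor (~(A \/ B)))))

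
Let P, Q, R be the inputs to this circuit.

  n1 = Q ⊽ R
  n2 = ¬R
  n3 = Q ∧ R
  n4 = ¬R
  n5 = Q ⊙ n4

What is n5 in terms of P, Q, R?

n4 = ¬R
n5 = Q ⊙ n4 = Q ⊙ ¬R

Q ⊙ ¬R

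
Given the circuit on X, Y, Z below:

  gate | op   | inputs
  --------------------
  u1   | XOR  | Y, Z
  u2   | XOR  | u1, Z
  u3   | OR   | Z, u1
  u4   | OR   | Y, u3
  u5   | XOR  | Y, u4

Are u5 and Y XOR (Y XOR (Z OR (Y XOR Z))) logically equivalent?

No

u1 = Y XOR Z
u3 = Z OR u1 = Z OR (Y XOR Z)
u4 = Y OR u3 = Y OR (Z OR (Y XOR Z))
u5 = Y XOR u4 = Y XOR (Y OR (Z OR (Y XOR Z)))
At X=0, Y=1, Z=0: circuit gives 0, formula gives 1.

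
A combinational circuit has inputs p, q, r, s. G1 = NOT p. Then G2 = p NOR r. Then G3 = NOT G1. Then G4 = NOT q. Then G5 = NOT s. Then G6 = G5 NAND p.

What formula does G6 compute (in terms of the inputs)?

NOT s NAND p

G5 = NOT s
G6 = G5 NAND p = NOT s NAND p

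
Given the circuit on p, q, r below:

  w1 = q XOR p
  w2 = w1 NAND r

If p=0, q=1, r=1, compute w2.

w1 = 1 XOR 0 = 1
w2 = 1 NAND 1 = 0

0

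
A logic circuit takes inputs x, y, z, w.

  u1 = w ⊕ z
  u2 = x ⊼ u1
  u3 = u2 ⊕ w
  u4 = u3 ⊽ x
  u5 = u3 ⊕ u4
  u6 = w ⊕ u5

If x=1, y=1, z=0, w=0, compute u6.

u1 = 0 ⊕ 0 = 0
u2 = 1 ⊼ 0 = 1
u3 = 1 ⊕ 0 = 1
u4 = 1 ⊽ 1 = 0
u5 = 1 ⊕ 0 = 1
u6 = 0 ⊕ 1 = 1

1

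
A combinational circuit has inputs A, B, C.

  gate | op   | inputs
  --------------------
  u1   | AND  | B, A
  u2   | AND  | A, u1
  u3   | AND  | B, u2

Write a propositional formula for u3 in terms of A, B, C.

u1 = B AND A
u2 = A AND u1 = A AND (B AND A)
u3 = B AND u2 = B AND (A AND (B AND A))

B AND (A AND (B AND A))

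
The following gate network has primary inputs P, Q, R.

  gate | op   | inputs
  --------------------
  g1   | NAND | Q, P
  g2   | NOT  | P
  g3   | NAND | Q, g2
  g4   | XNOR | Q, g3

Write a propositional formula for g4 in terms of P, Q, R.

Q XNOR (Q NAND NOT P)

g2 = NOT P
g3 = Q NAND g2 = Q NAND NOT P
g4 = Q XNOR g3 = Q XNOR (Q NAND NOT P)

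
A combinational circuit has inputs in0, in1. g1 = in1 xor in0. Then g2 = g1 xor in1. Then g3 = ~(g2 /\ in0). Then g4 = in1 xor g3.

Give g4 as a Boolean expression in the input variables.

in1 xor (~(((in1 xor in0) xor in1) /\ in0))

g1 = in1 xor in0
g2 = g1 xor in1 = (in1 xor in0) xor in1
g3 = ~(g2 /\ in0) = ~(((in1 xor in0) xor in1) /\ in0)
g4 = in1 xor g3 = in1 xor (~(((in1 xor in0) xor in1) /\ in0))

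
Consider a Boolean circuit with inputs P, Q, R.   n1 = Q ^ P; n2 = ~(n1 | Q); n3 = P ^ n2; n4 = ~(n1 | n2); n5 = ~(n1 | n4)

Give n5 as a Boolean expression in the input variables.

n1 = Q ^ P
n2 = ~(n1 | Q) = ~((Q ^ P) | Q)
n4 = ~(n1 | n2) = ~((Q ^ P) | (~((Q ^ P) | Q)))
n5 = ~(n1 | n4) = ~((Q ^ P) | (~((Q ^ P) | (~((Q ^ P) | Q)))))

~((Q ^ P) | (~((Q ^ P) | (~((Q ^ P) | Q)))))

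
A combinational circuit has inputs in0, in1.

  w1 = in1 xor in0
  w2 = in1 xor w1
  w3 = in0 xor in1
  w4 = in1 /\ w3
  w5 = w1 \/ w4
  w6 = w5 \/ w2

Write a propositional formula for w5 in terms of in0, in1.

w1 = in1 xor in0
w3 = in0 xor in1
w4 = in1 /\ w3 = in1 /\ (in0 xor in1)
w5 = w1 \/ w4 = (in1 xor in0) \/ (in1 /\ (in0 xor in1))

(in1 xor in0) \/ (in1 /\ (in0 xor in1))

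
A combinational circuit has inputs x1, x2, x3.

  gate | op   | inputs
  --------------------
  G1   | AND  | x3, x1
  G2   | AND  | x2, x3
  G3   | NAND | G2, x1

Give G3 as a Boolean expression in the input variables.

G2 = x2 AND x3
G3 = G2 NAND x1 = (x2 AND x3) NAND x1

(x2 AND x3) NAND x1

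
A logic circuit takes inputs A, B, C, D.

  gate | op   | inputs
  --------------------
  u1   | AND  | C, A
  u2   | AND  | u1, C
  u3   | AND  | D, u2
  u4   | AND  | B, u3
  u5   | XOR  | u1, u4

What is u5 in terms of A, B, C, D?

u1 = C AND A
u2 = u1 AND C = (C AND A) AND C
u3 = D AND u2 = D AND ((C AND A) AND C)
u4 = B AND u3 = B AND (D AND ((C AND A) AND C))
u5 = u1 XOR u4 = (C AND A) XOR (B AND (D AND ((C AND A) AND C)))

(C AND A) XOR (B AND (D AND ((C AND A) AND C)))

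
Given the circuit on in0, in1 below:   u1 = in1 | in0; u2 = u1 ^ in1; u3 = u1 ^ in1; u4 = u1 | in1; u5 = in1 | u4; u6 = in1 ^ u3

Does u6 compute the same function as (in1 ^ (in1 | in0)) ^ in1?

u1 = in1 | in0
u3 = u1 ^ in1 = (in1 | in0) ^ in1
u6 = in1 ^ u3 = in1 ^ ((in1 | in0) ^ in1)
At in0=0, in1=0: circuit gives 0, formula gives 0.
At in0=0, in1=1: circuit gives 1, formula gives 1.
Agrees on all 4 inputs.

Yes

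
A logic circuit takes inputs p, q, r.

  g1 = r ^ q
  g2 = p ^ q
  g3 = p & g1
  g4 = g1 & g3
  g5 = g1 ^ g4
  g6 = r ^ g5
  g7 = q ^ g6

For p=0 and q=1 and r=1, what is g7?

0

g1 = 1 ^ 1 = 0
g3 = 0 & 0 = 0
g4 = 0 & 0 = 0
g5 = 0 ^ 0 = 0
g6 = 1 ^ 0 = 1
g7 = 1 ^ 1 = 0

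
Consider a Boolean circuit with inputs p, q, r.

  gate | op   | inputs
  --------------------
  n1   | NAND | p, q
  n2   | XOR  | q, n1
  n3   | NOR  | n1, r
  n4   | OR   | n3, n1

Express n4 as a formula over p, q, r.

n1 = p NAND q
n3 = n1 NOR r = (p NAND q) NOR r
n4 = n3 OR n1 = ((p NAND q) NOR r) OR (p NAND q)

((p NAND q) NOR r) OR (p NAND q)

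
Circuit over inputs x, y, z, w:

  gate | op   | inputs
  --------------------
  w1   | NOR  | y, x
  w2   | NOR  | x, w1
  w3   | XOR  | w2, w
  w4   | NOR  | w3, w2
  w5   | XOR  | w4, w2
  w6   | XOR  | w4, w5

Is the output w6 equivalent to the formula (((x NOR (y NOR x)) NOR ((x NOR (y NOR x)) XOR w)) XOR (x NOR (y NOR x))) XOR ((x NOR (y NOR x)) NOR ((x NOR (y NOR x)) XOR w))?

Yes

w1 = y NOR x
w2 = x NOR w1 = x NOR (y NOR x)
w3 = w2 XOR w = (x NOR (y NOR x)) XOR w
w4 = w3 NOR w2 = ((x NOR (y NOR x)) XOR w) NOR (x NOR (y NOR x))
w5 = w4 XOR w2 = (((x NOR (y NOR x)) XOR w) NOR (x NOR (y NOR x))) XOR (x NOR (y NOR x))
w6 = w4 XOR w5 = (((x NOR (y NOR x)) XOR w) NOR (x NOR (y NOR x))) XOR ((((x NOR (y NOR x)) XOR w) NOR (x NOR (y NOR x))) XOR (x NOR (y NOR x)))
At x=0, y=0, z=0, w=0: circuit gives 0, formula gives 0.
At x=0, y=1, z=0, w=0: circuit gives 1, formula gives 1.
Agrees on all 16 inputs.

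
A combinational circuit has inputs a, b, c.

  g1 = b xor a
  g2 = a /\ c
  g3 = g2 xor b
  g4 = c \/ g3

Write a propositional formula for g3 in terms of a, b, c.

(a /\ c) xor b

g2 = a /\ c
g3 = g2 xor b = (a /\ c) xor b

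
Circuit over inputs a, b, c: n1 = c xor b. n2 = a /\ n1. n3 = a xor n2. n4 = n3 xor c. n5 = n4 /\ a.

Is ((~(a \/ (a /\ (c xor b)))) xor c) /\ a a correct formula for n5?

No

n1 = c xor b
n2 = a /\ n1 = a /\ (c xor b)
n3 = a xor n2 = a xor (a /\ (c xor b))
n4 = n3 xor c = (a xor (a /\ (c xor b))) xor c
n5 = n4 /\ a = ((a xor (a /\ (c xor b))) xor c) /\ a
At a=1, b=0, c=0: circuit gives 1, formula gives 0.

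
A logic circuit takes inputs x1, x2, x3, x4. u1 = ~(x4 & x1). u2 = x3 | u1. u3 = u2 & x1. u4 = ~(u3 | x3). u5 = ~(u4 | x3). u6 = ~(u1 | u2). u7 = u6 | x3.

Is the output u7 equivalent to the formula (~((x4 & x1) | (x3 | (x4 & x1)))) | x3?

u1 = ~(x4 & x1)
u2 = x3 | u1 = x3 | (~(x4 & x1))
u6 = ~(u1 | u2) = ~((~(x4 & x1)) | (x3 | (~(x4 & x1))))
u7 = u6 | x3 = (~((~(x4 & x1)) | (x3 | (~(x4 & x1))))) | x3
At x1=0, x2=0, x3=0, x4=0: circuit gives 0, formula gives 1.

No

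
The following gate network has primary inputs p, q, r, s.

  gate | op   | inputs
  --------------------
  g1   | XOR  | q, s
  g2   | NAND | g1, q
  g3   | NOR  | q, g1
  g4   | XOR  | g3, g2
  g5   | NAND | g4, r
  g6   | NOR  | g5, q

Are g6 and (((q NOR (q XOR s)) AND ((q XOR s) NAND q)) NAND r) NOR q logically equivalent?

g1 = q XOR s
g2 = g1 NAND q = (q XOR s) NAND q
g3 = q NOR g1 = q NOR (q XOR s)
g4 = g3 XOR g2 = (q NOR (q XOR s)) XOR ((q XOR s) NAND q)
g5 = g4 NAND r = ((q NOR (q XOR s)) XOR ((q XOR s) NAND q)) NAND r
g6 = g5 NOR q = (((q NOR (q XOR s)) XOR ((q XOR s) NAND q)) NAND r) NOR q
At p=0, q=0, r=1, s=0: circuit gives 0, formula gives 1.

No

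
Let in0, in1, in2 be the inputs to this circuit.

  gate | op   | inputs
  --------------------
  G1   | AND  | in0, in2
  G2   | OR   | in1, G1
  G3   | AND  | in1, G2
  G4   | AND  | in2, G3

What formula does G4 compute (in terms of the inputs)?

G1 = in0 AND in2
G2 = in1 OR G1 = in1 OR (in0 AND in2)
G3 = in1 AND G2 = in1 AND (in1 OR (in0 AND in2))
G4 = in2 AND G3 = in2 AND (in1 AND (in1 OR (in0 AND in2)))

in2 AND (in1 AND (in1 OR (in0 AND in2)))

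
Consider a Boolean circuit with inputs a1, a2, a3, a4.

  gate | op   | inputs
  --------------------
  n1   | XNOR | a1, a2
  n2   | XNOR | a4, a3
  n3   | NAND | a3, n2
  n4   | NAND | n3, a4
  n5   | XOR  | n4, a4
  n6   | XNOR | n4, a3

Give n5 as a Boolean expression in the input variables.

((a3 NAND (a4 XNOR a3)) NAND a4) XOR a4

n2 = a4 XNOR a3
n3 = a3 NAND n2 = a3 NAND (a4 XNOR a3)
n4 = n3 NAND a4 = (a3 NAND (a4 XNOR a3)) NAND a4
n5 = n4 XOR a4 = ((a3 NAND (a4 XNOR a3)) NAND a4) XOR a4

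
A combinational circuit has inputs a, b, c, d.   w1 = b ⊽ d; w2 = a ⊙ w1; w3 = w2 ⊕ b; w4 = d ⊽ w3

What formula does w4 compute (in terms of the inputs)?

w1 = b ⊽ d
w2 = a ⊙ w1 = a ⊙ (b ⊽ d)
w3 = w2 ⊕ b = (a ⊙ (b ⊽ d)) ⊕ b
w4 = d ⊽ w3 = d ⊽ ((a ⊙ (b ⊽ d)) ⊕ b)

d ⊽ ((a ⊙ (b ⊽ d)) ⊕ b)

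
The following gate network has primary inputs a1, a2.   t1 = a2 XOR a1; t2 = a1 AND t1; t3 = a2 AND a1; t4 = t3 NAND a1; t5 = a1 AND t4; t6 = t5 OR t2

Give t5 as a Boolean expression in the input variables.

t3 = a2 AND a1
t4 = t3 NAND a1 = (a2 AND a1) NAND a1
t5 = a1 AND t4 = a1 AND ((a2 AND a1) NAND a1)

a1 AND ((a2 AND a1) NAND a1)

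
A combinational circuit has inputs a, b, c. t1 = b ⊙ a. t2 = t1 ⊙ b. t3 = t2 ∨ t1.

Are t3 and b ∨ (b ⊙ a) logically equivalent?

t1 = b ⊙ a
t2 = t1 ⊙ b = (b ⊙ a) ⊙ b
t3 = t2 ∨ t1 = ((b ⊙ a) ⊙ b) ∨ (b ⊙ a)
At a=0, b=1, c=0: circuit gives 0, formula gives 1.

No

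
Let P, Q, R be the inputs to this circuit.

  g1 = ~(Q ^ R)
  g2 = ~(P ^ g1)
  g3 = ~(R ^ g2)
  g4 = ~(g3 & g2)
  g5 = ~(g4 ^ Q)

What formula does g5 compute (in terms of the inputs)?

g1 = ~(Q ^ R)
g2 = ~(P ^ g1) = ~(P ^ (~(Q ^ R)))
g3 = ~(R ^ g2) = ~(R ^ (~(P ^ (~(Q ^ R)))))
g4 = ~(g3 & g2) = ~((~(R ^ (~(P ^ (~(Q ^ R)))))) & (~(P ^ (~(Q ^ R)))))
g5 = ~(g4 ^ Q) = ~((~((~(R ^ (~(P ^ (~(Q ^ R)))))) & (~(P ^ (~(Q ^ R)))))) ^ Q)

~((~((~(R ^ (~(P ^ (~(Q ^ R)))))) & (~(P ^ (~(Q ^ R)))))) ^ Q)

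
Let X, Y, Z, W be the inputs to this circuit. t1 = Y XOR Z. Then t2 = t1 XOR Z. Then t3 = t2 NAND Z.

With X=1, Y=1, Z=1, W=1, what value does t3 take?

t1 = 1 XOR 1 = 0
t2 = 0 XOR 1 = 1
t3 = 1 NAND 1 = 0

0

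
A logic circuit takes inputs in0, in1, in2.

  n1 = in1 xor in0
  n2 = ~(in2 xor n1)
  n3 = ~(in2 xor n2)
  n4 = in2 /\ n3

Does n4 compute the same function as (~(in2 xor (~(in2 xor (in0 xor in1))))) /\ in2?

n1 = in1 xor in0
n2 = ~(in2 xor n1) = ~(in2 xor (in1 xor in0))
n3 = ~(in2 xor n2) = ~(in2 xor (~(in2 xor (in1 xor in0))))
n4 = in2 /\ n3 = in2 /\ (~(in2 xor (~(in2 xor (in1 xor in0)))))
At in0=0, in1=0, in2=0: circuit gives 0, formula gives 0.
At in0=0, in1=1, in2=1: circuit gives 1, formula gives 1.
Agrees on all 8 inputs.

Yes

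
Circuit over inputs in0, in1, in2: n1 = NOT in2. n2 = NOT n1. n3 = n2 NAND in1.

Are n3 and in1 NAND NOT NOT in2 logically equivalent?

Yes

n1 = NOT in2
n2 = NOT n1 = NOT NOT in2
n3 = n2 NAND in1 = NOT NOT in2 NAND in1
At in0=0, in1=1, in2=1: circuit gives 0, formula gives 0.
At in0=0, in1=0, in2=0: circuit gives 1, formula gives 1.
Agrees on all 8 inputs.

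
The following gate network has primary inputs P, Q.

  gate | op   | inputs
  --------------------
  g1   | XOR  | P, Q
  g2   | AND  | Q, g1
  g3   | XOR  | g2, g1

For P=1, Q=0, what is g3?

1

g1 = 1 XOR 0 = 1
g2 = 0 AND 1 = 0
g3 = 0 XOR 1 = 1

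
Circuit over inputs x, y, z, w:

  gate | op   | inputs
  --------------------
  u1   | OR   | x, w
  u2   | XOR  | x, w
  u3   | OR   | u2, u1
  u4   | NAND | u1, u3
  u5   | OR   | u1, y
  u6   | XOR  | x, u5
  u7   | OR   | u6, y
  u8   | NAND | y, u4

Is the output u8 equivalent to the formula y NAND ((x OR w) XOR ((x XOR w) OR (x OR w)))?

No

u1 = x OR w
u2 = x XOR w
u3 = u2 OR u1 = (x XOR w) OR (x OR w)
u4 = u1 NAND u3 = (x OR w) NAND ((x XOR w) OR (x OR w))
u8 = y NAND u4 = y NAND ((x OR w) NAND ((x XOR w) OR (x OR w)))
At x=0, y=1, z=0, w=0: circuit gives 0, formula gives 1.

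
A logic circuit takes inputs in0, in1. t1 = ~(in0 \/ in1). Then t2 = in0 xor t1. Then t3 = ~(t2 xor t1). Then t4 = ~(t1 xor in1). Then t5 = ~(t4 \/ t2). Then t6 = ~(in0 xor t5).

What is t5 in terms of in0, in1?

t1 = ~(in0 \/ in1)
t2 = in0 xor t1 = in0 xor (~(in0 \/ in1))
t4 = ~(t1 xor in1) = ~((~(in0 \/ in1)) xor in1)
t5 = ~(t4 \/ t2) = ~((~((~(in0 \/ in1)) xor in1)) \/ (in0 xor (~(in0 \/ in1))))

~((~((~(in0 \/ in1)) xor in1)) \/ (in0 xor (~(in0 \/ in1))))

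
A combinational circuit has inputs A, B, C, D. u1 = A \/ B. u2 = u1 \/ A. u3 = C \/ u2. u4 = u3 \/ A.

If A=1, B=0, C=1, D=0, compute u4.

u1 = 1 \/ 0 = 1
u2 = 1 \/ 1 = 1
u3 = 1 \/ 1 = 1
u4 = 1 \/ 1 = 1

1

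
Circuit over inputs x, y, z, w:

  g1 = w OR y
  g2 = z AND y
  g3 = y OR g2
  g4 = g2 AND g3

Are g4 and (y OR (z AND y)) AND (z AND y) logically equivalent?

g2 = z AND y
g3 = y OR g2 = y OR (z AND y)
g4 = g2 AND g3 = (z AND y) AND (y OR (z AND y))
At x=0, y=0, z=0, w=0: circuit gives 0, formula gives 0.
At x=0, y=1, z=1, w=0: circuit gives 1, formula gives 1.
Agrees on all 16 inputs.

Yes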